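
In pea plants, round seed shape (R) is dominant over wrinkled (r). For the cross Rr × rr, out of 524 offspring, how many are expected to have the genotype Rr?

Punnett square for Rr × rr:
Offspring genotypes: 2 Rr, 2 rr
Total offspring: 4
Count with target: 2
Probability: 2/4 = 1/2
Expected count = 1/2 × 524 = 262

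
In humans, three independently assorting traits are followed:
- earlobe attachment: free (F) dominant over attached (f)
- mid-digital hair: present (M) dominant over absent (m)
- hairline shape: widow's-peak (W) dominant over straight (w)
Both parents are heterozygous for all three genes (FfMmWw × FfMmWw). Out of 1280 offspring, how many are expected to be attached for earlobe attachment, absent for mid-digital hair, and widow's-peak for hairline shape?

Trihybrid cross: FfMmWw × FfMmWw
Each trait segregates independently with a 3:1 phenotypic ratio, so each gene contributes 3/4 (dominant) or 1/4 (recessive).
Target: attached (earlobe attachment), absent (mid-digital hair), widow's-peak (hairline shape)
Probability = product of independent per-trait probabilities
= 1/4 × 1/4 × 3/4 = 3/64
Expected count = 3/64 × 1280 = 60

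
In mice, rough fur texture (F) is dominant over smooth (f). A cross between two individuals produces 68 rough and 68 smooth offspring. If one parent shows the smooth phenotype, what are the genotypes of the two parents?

Observed offspring: 68 rough, 68 smooth
The observed ratio simplifies to 1:1. One parent shows smooth, so its genotype must be ff. A 1:1 offspring split requires the other parent to be heterozygous (Ff).
Parent genotypes: ff × Ff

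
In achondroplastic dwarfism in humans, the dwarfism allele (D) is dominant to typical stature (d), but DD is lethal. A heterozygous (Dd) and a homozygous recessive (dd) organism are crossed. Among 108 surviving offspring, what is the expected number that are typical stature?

Cross: Dd × dd
Punnett square offspring (before lethality): 2 Dd, 2 dd
No DD offspring are produced in this cross.
typical stature: 2 out of 4 → fraction 1/2
Expected count = 1/2 × 108 = 54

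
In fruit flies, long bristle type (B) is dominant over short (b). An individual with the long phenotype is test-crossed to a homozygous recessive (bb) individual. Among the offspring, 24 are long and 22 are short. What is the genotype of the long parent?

Test cross: ? × bb
Offspring: 24 long, 22 short — approximately 1:1.
A 1:1 ratio in a test cross indicates the unknown parent is heterozygous (Bb).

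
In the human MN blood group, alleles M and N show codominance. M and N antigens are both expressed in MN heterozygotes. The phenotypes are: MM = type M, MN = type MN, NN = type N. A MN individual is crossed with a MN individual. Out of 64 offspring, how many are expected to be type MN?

Punnett square for MN × MN:
Offspring genotypes: 1 MM, 2 MN, 1 NN
Phenotype counts: 1 type M, 2 type MN, 1 type N
type MN: 2 out of 4 → fraction 1/2
Expected count = 1/2 × 64 = 32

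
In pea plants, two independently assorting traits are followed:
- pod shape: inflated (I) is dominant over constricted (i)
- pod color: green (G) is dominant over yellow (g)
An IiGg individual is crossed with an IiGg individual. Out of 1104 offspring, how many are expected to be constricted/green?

Dihybrid cross IiGg × IiGg — consider each gene separately:
pod shape: Ii × Ii → 1 II, 2 Ii, 1 ii → 3 I_ : 1 ii (out of 4)
pod color: Gg × Gg → 1 GG, 2 Gg, 1 gg → 3 G_ : 1 gg (out of 4)
Combine (counts out of 4 × 4 = 16): inflated/green (I_G_) = 3×3 = 9; inflated/yellow (I_gg) = 3×1 = 3; constricted/green (iiG_) = 1×3 = 3; constricted/yellow (iigg) = 1×1 = 1
Phenotype counts (out of 16): 9 inflated/green, 3 inflated/yellow, 3 constricted/green, 1 constricted/yellow
constricted/green: 3 out of 16 → fraction 3/16
Expected count = 3/16 × 1104 = 207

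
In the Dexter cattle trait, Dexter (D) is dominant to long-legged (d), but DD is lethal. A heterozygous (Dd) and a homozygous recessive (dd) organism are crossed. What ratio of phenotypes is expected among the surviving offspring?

Cross: Dd × dd
Punnett square offspring (before lethality): 2 Dd, 2 dd
No DD offspring are produced in this cross.
Ratio: 1 Dexter (short-legged) : 1 long-legged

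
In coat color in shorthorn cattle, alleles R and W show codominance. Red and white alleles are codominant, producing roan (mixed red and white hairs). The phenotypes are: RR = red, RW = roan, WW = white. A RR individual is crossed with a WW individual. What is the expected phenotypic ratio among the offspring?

Punnett square for RR × WW:
Offspring genotypes: 4 RW
Phenotype counts: 4 roan
Ratio: all roan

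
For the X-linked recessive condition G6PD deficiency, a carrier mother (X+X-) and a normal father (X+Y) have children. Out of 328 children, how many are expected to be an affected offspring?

Cross: X+X- × X+Y
Offspring: 1 X+X+, 1 X+Y, 1 X+X-, 1 X-Y
Probability of an affected offspring: 1/4
Expected count = 1/4 × 328 = 82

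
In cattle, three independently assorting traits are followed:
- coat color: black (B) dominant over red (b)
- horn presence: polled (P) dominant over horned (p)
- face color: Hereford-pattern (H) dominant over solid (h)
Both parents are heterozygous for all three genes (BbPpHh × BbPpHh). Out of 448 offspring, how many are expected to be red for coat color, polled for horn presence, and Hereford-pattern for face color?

Trihybrid cross: BbPpHh × BbPpHh
Each trait segregates independently with a 3:1 phenotypic ratio, so each gene contributes 3/4 (dominant) or 1/4 (recessive).
Target: red (coat color), polled (horn presence), Hereford-pattern (face color)
Probability = product of independent per-trait probabilities
= 1/4 × 3/4 × 3/4 = 9/64
Expected count = 9/64 × 448 = 63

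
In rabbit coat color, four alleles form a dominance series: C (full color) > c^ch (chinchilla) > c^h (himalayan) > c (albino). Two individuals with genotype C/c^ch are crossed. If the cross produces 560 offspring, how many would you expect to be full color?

Cross: C/c^ch × C/c^ch
Allele dominance: C > c^ch > c^h > c
Offspring genotypes: 1 C/C, 2 C/c^ch, 1 c^ch/c^ch
Phenotype counts: 3 full color, 1 chinchilla
full color: 3 out of 4 → fraction 3/4
Expected count = 3/4 × 560 = 420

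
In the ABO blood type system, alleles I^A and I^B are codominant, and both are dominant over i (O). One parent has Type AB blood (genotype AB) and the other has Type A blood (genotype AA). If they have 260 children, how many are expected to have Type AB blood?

Cross: AB × AA
Possible offspring genotypes: 2 AA, 2 AB
Blood type counts: 2 Type A, 2 Type AB
Probability of Type AB: 2/4 = 1/2
Expected count = 1/2 × 260 = 130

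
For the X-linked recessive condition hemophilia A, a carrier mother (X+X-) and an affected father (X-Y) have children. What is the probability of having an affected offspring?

Cross: X+X- × X-Y
Offspring: 1 X+X-, 1 X+Y, 1 X-X-, 1 X-Y
Probability of an affected offspring: 2/4 = 1/2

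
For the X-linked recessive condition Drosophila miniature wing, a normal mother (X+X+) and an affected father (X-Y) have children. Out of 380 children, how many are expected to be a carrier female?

Cross: X+X+ × X-Y
Offspring: 2 X+X-, 2 X+Y
Probability of a carrier female: 2/4 = 1/2
Expected count = 1/2 × 380 = 190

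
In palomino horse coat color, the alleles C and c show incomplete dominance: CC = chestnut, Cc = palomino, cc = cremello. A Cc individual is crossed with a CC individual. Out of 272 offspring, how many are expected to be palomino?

Punnett square for Cc × CC:
Offspring genotypes: 2 CC, 2 Cc
Phenotype counts: 2 chestnut, 2 palomino
palomino: 2 out of 4 → fraction 1/2
Expected count = 1/2 × 272 = 136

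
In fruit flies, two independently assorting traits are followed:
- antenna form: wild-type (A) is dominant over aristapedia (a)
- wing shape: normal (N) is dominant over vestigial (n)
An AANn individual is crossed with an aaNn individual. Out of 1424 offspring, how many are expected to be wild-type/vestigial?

Dihybrid cross AANn × aaNn — consider each gene separately:
antenna form: AA × aa → 4 Aa → 4 A_ (out of 4)
wing shape: Nn × Nn → 1 NN, 2 Nn, 1 nn → 3 N_ : 1 nn (out of 4)
Combine (counts out of 4 × 4 = 16): wild-type/normal (A_N_) = 4×3 = 12; wild-type/vestigial (A_nn) = 4×1 = 4
Phenotype counts (out of 16): 12 wild-type/normal, 4 wild-type/vestigial
wild-type/vestigial: 4 out of 16 → fraction 1/4
Expected count = 1/4 × 1424 = 356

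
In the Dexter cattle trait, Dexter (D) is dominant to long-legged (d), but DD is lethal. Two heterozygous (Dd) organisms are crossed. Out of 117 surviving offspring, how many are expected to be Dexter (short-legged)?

Cross: Dd × Dd
Punnett square offspring (before lethality): 1 DD, 2 Dd, 1 dd
The DD genotype is lethal (embryos die); surviving offspring: 2 Dd, 1 dd
Dexter (short-legged): 2 out of 3 → fraction 2/3
Expected count = 2/3 × 117 = 78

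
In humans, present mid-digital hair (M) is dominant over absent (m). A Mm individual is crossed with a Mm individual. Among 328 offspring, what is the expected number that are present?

Punnett square for Mm × Mm:
Offspring genotypes: 1 MM, 2 Mm, 1 mm
present: 3, absent: 1
present: 3 out of 4 → fraction 3/4
Expected count = 3/4 × 328 = 246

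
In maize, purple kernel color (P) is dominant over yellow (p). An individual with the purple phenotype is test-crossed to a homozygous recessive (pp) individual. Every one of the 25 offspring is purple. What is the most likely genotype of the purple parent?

Test cross: ? × pp
All offspring are purple.
If the unknown parent were heterozygous (Pp), about half of 25 offspring would be yellow; none are. The unknown parent is most likely homozygous dominant (PP).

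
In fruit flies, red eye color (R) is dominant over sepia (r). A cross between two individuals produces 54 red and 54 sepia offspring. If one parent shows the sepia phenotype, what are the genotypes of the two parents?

Observed offspring: 54 red, 54 sepia
The observed ratio simplifies to 1:1. One parent shows sepia, so its genotype must be rr. A 1:1 offspring split requires the other parent to be heterozygous (Rr).
Parent genotypes: rr × Rr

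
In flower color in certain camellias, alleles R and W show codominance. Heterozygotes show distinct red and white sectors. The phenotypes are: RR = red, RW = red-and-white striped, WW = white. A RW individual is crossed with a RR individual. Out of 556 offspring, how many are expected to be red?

Punnett square for RW × RR:
Offspring genotypes: 2 RR, 2 RW
Phenotype counts: 2 red, 2 red-and-white striped
red: 2 out of 4 → fraction 1/2
Expected count = 1/2 × 556 = 278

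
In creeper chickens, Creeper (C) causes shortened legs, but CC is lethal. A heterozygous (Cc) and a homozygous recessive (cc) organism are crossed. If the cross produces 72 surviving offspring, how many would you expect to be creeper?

Cross: Cc × cc
Punnett square offspring (before lethality): 2 Cc, 2 cc
No CC offspring are produced in this cross.
creeper: 2 out of 4 → fraction 1/2
Expected count = 1/2 × 72 = 36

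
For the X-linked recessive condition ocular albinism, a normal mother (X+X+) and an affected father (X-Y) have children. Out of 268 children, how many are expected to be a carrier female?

Cross: X+X+ × X-Y
Offspring: 2 X+X-, 2 X+Y
Probability of a carrier female: 2/4 = 1/2
Expected count = 1/2 × 268 = 134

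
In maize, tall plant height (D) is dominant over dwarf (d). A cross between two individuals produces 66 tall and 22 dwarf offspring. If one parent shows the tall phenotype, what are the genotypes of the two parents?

Observed offspring: 66 tall, 22 dwarf
The observed ratio simplifies to 3:1. Dwarf (dd) offspring appear, so each parent must contribute one d allele. The parent stated to show tall carries D, so it is Dd. The other parent is then either Dd or dd: Dd × dd would give a 1:1 split, whereas Dd × Dd gives 3:1 — matching the data. So both parents are heterozygous (Dd × Dd).
Parent genotypes: Dd × Dd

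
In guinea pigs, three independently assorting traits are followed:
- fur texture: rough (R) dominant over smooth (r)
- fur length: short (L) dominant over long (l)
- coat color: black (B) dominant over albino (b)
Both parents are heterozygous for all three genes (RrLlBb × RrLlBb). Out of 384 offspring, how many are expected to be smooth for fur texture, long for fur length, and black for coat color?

Trihybrid cross: RrLlBb × RrLlBb
Each trait segregates independently with a 3:1 phenotypic ratio, so each gene contributes 3/4 (dominant) or 1/4 (recessive).
Target: smooth (fur texture), long (fur length), black (coat color)
Probability = product of independent per-trait probabilities
= 1/4 × 1/4 × 3/4 = 3/64
Expected count = 3/64 × 384 = 18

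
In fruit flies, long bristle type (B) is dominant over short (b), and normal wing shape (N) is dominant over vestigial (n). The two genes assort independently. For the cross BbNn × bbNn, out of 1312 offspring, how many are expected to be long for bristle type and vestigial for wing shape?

Dihybrid cross BbNn × bbNn — consider each gene separately:
bristle type: Bb × bb → 2 Bb, 2 bb → 2 B_ : 2 bb (out of 4)
wing shape: Nn × Nn → 1 NN, 2 Nn, 1 nn → 3 N_ : 1 nn (out of 4)
Looking for: long (B_) and vestigial (nn)
P(long) = 2/4, P(vestigial) = 1/4
P(both) = 2/4 × 1/4 = 2/16 = 1/8
Expected count = 1/8 × 1312 = 164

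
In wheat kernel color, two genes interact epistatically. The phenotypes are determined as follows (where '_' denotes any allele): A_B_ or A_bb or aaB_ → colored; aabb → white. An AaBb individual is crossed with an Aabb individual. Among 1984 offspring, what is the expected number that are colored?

Cross: AaBb × Aabb — consider each gene separately:
A gene: Aa × Aa → 1 AA, 2 Aa, 1 aa → 3 A_ : 1 aa (out of 4)
B gene: Bb × bb → 2 Bb, 2 bb → 2 B_ : 2 bb (out of 4)
Genotype classes (out of 4 × 4 = 16): A_B_ = 3×2 = 6; A_bb = 3×2 = 6; aaB_ = 1×2 = 2; aabb = 1×2 = 2
Apply the phenotype rules: A_B_ (6) + A_bb (6) + aaB_ (2) → colored; aabb (2) → white
Phenotype counts (out of 16): 14 colored, 2 white
colored: 14 out of 16 → fraction 7/8
Expected count = 7/8 × 1984 = 1736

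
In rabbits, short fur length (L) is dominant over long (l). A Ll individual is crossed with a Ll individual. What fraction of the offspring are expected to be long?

Punnett square for Ll × Ll:
Offspring genotypes: 1 LL, 2 Ll, 1 ll
short: 3, long: 1
long: 1 out of 4
Probability: 1/4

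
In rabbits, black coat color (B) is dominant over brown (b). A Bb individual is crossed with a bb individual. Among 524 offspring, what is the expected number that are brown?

Punnett square for Bb × bb:
Offspring genotypes: 2 Bb, 2 bb
black: 2, brown: 2
brown: 2 out of 4 → fraction 1/2
Expected count = 1/2 × 524 = 262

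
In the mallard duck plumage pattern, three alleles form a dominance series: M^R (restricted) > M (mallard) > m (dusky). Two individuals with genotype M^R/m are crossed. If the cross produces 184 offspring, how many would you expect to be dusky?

Cross: M^R/m × M^R/m
Allele dominance: M^R > M > m
Offspring genotypes: 1 M^R/M^R, 2 M^R/m, 1 m/m
Phenotype counts: 3 restricted, 1 dusky
dusky: 1 out of 4 → fraction 1/4
Expected count = 1/4 × 184 = 46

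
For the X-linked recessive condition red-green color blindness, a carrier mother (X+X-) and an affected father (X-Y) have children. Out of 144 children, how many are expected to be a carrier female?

Cross: X+X- × X-Y
Offspring: 1 X+X-, 1 X+Y, 1 X-X-, 1 X-Y
Probability of a carrier female: 1/4
Expected count = 1/4 × 144 = 36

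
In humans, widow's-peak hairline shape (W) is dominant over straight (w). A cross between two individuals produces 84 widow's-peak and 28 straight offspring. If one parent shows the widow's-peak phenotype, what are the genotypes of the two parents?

Observed offspring: 84 widow's-peak, 28 straight
The observed ratio simplifies to 3:1. Straight (ww) offspring appear, so each parent must contribute one w allele. The parent stated to show widow's-peak carries W, so it is Ww. The other parent is then either Ww or ww: Ww × ww would give a 1:1 split, whereas Ww × Ww gives 3:1 — matching the data. So both parents are heterozygous (Ww × Ww).
Parent genotypes: Ww × Ww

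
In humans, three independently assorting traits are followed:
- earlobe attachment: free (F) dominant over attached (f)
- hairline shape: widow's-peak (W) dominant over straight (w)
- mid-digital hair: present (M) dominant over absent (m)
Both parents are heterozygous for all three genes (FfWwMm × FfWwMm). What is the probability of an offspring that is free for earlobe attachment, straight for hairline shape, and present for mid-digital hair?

Trihybrid cross: FfWwMm × FfWwMm
Each trait segregates independently with a 3:1 phenotypic ratio, so each gene contributes 3/4 (dominant) or 1/4 (recessive).
Target: free (earlobe attachment), straight (hairline shape), present (mid-digital hair)
Probability = product of independent per-trait probabilities
= 3/4 × 1/4 × 3/4 = 9/64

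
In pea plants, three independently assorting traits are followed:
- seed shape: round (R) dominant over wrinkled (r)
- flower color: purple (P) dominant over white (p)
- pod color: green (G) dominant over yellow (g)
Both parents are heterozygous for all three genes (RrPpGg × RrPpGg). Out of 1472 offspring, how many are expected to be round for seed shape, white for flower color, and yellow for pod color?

Trihybrid cross: RrPpGg × RrPpGg
Each trait segregates independently with a 3:1 phenotypic ratio, so each gene contributes 3/4 (dominant) or 1/4 (recessive).
Target: round (seed shape), white (flower color), yellow (pod color)
Probability = product of independent per-trait probabilities
= 3/4 × 1/4 × 1/4 = 3/64
Expected count = 3/64 × 1472 = 69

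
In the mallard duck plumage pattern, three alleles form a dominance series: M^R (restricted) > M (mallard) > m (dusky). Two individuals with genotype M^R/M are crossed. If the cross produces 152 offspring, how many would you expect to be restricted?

Cross: M^R/M × M^R/M
Allele dominance: M^R > M > m
Offspring genotypes: 1 M^R/M^R, 2 M^R/M, 1 M/M
Phenotype counts: 3 restricted, 1 mallard
restricted: 3 out of 4 → fraction 3/4
Expected count = 3/4 × 152 = 114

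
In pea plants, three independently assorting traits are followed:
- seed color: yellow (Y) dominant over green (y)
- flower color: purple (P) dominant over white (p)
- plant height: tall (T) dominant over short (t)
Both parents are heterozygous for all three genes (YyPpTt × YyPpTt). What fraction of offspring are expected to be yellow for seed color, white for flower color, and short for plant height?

Trihybrid cross: YyPpTt × YyPpTt
Each trait segregates independently with a 3:1 phenotypic ratio, so each gene contributes 3/4 (dominant) or 1/4 (recessive).
Target: yellow (seed color), white (flower color), short (plant height)
Probability = product of independent per-trait probabilities
= 3/4 × 1/4 × 1/4 = 3/64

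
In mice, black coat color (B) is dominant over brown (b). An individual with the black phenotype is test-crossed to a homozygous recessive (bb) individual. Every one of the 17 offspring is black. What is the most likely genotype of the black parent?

Test cross: ? × bb
All offspring are black.
If the unknown parent were heterozygous (Bb), about half of 17 offspring would be brown; none are. The unknown parent is most likely homozygous dominant (BB).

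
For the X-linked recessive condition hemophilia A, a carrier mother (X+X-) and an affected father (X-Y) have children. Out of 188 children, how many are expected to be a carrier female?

Cross: X+X- × X-Y
Offspring: 1 X+X-, 1 X+Y, 1 X-X-, 1 X-Y
Probability of a carrier female: 1/4
Expected count = 1/4 × 188 = 47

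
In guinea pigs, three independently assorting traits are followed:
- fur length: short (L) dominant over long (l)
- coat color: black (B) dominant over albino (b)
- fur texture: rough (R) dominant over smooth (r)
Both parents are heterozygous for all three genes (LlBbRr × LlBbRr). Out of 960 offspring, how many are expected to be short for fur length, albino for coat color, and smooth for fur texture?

Trihybrid cross: LlBbRr × LlBbRr
Each trait segregates independently with a 3:1 phenotypic ratio, so each gene contributes 3/4 (dominant) or 1/4 (recessive).
Target: short (fur length), albino (coat color), smooth (fur texture)
Probability = product of independent per-trait probabilities
= 3/4 × 1/4 × 1/4 = 3/64
Expected count = 3/64 × 960 = 45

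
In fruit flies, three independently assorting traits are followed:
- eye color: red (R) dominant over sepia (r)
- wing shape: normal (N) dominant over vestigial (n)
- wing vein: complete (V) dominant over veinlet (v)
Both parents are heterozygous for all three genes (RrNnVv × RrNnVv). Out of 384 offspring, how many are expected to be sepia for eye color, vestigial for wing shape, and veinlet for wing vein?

Trihybrid cross: RrNnVv × RrNnVv
Each trait segregates independently with a 3:1 phenotypic ratio, so each gene contributes 3/4 (dominant) or 1/4 (recessive).
Target: sepia (eye color), vestigial (wing shape), veinlet (wing vein)
Probability = product of independent per-trait probabilities
= 1/4 × 1/4 × 1/4 = 1/64
Expected count = 1/64 × 384 = 6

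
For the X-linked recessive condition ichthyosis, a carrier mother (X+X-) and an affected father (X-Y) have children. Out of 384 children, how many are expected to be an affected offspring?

Cross: X+X- × X-Y
Offspring: 1 X+X-, 1 X+Y, 1 X-X-, 1 X-Y
Probability of an affected offspring: 2/4 = 1/2
Expected count = 1/2 × 384 = 192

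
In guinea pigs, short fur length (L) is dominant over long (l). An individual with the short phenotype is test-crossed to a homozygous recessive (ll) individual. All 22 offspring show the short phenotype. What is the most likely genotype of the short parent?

Test cross: ? × ll
All offspring are short.
If the unknown parent were heterozygous (Ll), about half of 22 offspring would be long; none are. The unknown parent is most likely homozygous dominant (LL).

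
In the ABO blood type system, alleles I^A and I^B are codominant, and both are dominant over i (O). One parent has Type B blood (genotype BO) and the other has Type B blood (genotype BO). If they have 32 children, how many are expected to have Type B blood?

Cross: BO × BO
Possible offspring genotypes: 1 BB, 2 BO, 1 OO
Blood type counts: 3 Type B, 1 Type O
Probability of Type B: 3/4
Expected count = 3/4 × 32 = 24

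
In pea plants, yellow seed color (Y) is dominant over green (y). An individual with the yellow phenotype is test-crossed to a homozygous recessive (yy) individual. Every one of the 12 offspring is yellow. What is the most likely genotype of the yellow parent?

Test cross: ? × yy
All offspring are yellow.
If the unknown parent were heterozygous (Yy), about half of 12 offspring would be green; none are. The unknown parent is most likely homozygous dominant (YY).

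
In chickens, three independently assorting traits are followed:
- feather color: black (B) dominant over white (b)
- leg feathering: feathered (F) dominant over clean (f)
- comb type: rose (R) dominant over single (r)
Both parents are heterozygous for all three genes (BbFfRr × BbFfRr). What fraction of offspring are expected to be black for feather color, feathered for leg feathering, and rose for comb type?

Trihybrid cross: BbFfRr × BbFfRr
Each trait segregates independently with a 3:1 phenotypic ratio, so each gene contributes 3/4 (dominant) or 1/4 (recessive).
Target: black (feather color), feathered (leg feathering), rose (comb type)
Probability = product of independent per-trait probabilities
= 3/4 × 3/4 × 3/4 = 27/64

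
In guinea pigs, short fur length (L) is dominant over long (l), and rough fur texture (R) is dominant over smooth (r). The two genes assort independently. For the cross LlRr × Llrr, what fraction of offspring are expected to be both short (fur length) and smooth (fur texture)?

Dihybrid cross LlRr × Llrr — consider each gene separately:
fur length: Ll × Ll → 1 LL, 2 Ll, 1 ll → 3 L_ : 1 ll (out of 4)
fur texture: Rr × rr → 2 Rr, 2 rr → 2 R_ : 2 rr (out of 4)
Looking for: short (L_) and smooth (rr)
P(short) = 3/4, P(smooth) = 2/4
P(both) = 3/4 × 2/4 = 6/16 = 3/8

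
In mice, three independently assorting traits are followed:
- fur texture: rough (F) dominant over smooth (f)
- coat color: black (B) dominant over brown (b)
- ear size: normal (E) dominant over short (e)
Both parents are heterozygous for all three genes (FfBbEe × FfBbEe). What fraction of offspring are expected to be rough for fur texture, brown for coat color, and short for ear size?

Trihybrid cross: FfBbEe × FfBbEe
Each trait segregates independently with a 3:1 phenotypic ratio, so each gene contributes 3/4 (dominant) or 1/4 (recessive).
Target: rough (fur texture), brown (coat color), short (ear size)
Probability = product of independent per-trait probabilities
= 3/4 × 1/4 × 1/4 = 3/64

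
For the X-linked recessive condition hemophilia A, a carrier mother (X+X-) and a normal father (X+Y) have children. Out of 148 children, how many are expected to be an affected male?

Cross: X+X- × X+Y
Offspring: 1 X+X+, 1 X+Y, 1 X+X-, 1 X-Y
Probability of an affected male: 1/4
Expected count = 1/4 × 148 = 37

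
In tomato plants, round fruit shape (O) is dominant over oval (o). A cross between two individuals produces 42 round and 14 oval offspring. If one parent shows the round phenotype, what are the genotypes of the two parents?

Observed offspring: 42 round, 14 oval
The observed ratio simplifies to 3:1. Oval (oo) offspring appear, so each parent must contribute one o allele. The parent stated to show round carries O, so it is Oo. The other parent is then either Oo or oo: Oo × oo would give a 1:1 split, whereas Oo × Oo gives 3:1 — matching the data. So both parents are heterozygous (Oo × Oo).
Parent genotypes: Oo × Oo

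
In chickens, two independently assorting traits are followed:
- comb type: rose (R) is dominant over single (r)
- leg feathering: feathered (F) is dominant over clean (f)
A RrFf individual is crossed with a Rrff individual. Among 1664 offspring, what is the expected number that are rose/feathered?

Dihybrid cross RrFf × Rrff — consider each gene separately:
comb type: Rr × Rr → 1 RR, 2 Rr, 1 rr → 3 R_ : 1 rr (out of 4)
leg feathering: Ff × ff → 2 Ff, 2 ff → 2 F_ : 2 ff (out of 4)
Combine (counts out of 4 × 4 = 16): rose/feathered (R_F_) = 3×2 = 6; rose/clean (R_ff) = 3×2 = 6; single/feathered (rrF_) = 1×2 = 2; single/clean (rrff) = 1×2 = 2
Phenotype counts (out of 16): 6 rose/feathered, 6 rose/clean, 2 single/feathered, 2 single/clean
rose/feathered: 6 out of 16 → fraction 3/8
Expected count = 3/8 × 1664 = 624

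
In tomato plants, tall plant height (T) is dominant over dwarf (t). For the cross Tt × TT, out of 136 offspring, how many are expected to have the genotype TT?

Punnett square for Tt × TT:
Offspring genotypes: 2 TT, 2 Tt
Total offspring: 4
Count with target: 2
Probability: 2/4 = 1/2
Expected count = 1/2 × 136 = 68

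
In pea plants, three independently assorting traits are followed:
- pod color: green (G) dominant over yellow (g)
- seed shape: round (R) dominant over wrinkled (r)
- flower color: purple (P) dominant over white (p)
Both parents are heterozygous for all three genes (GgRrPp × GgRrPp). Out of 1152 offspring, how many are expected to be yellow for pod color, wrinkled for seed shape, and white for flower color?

Trihybrid cross: GgRrPp × GgRrPp
Each trait segregates independently with a 3:1 phenotypic ratio, so each gene contributes 3/4 (dominant) or 1/4 (recessive).
Target: yellow (pod color), wrinkled (seed shape), white (flower color)
Probability = product of independent per-trait probabilities
= 1/4 × 1/4 × 1/4 = 1/64
Expected count = 1/64 × 1152 = 18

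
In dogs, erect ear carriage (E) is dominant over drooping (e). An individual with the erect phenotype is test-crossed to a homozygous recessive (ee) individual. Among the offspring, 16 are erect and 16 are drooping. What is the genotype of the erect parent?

Test cross: ? × ee
Offspring: 16 erect, 16 drooping — approximately 1:1.
A 1:1 ratio in a test cross indicates the unknown parent is heterozygous (Ee).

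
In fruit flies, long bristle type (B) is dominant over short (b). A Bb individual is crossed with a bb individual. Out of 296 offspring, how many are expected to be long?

Punnett square for Bb × bb:
Offspring genotypes: 2 Bb, 2 bb
long: 2, short: 2
long: 2 out of 4 → fraction 1/2
Expected count = 1/2 × 296 = 148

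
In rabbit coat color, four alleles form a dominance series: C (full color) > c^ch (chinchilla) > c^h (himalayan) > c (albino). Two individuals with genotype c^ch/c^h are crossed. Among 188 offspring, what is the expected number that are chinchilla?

Cross: c^ch/c^h × c^ch/c^h
Allele dominance: C > c^ch > c^h > c
Offspring genotypes: 1 c^ch/c^ch, 2 c^ch/c^h, 1 c^h/c^h
Phenotype counts: 3 chinchilla, 1 himalayan
chinchilla: 3 out of 4 → fraction 3/4
Expected count = 3/4 × 188 = 141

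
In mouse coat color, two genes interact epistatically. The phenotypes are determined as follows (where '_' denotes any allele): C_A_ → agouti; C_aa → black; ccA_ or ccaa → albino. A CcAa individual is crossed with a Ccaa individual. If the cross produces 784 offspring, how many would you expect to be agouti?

Cross: CcAa × Ccaa — consider each gene separately:
C gene: Cc × Cc → 1 CC, 2 Cc, 1 cc → 3 C_ : 1 cc (out of 4)
A gene: Aa × aa → 2 Aa, 2 aa → 2 A_ : 2 aa (out of 4)
Genotype classes (out of 4 × 4 = 16): C_A_ = 3×2 = 6; C_aa = 3×2 = 6; ccA_ = 1×2 = 2; ccaa = 1×2 = 2
Apply the phenotype rules: C_A_ (6) → agouti; C_aa (6) → black; ccA_ (2) + ccaa (2) → albino
Phenotype counts (out of 16): 6 agouti, 6 black, 4 albino
agouti: 6 out of 16 → fraction 3/8
Expected count = 3/8 × 784 = 294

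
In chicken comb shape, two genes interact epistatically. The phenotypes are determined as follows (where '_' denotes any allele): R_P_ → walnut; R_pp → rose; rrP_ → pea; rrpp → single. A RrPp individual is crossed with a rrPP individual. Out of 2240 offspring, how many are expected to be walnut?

Cross: RrPp × rrPP — consider each gene separately:
R gene: Rr × rr → 2 Rr, 2 rr → 2 R_ : 2 rr (out of 4)
P gene: Pp × PP → 2 PP, 2 Pp → 4 P_ (out of 4)
Genotype classes (out of 4 × 4 = 16): R_P_ = 2×4 = 8; rrP_ = 2×4 = 8
Apply the phenotype rules: R_P_ (8) → walnut; rrP_ (8) → pea
Phenotype counts (out of 16): 8 walnut, 8 pea
walnut: 8 out of 16 → fraction 1/2
Expected count = 1/2 × 2240 = 1120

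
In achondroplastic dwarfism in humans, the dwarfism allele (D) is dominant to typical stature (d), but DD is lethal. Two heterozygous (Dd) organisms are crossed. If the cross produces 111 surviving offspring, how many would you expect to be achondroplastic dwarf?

Cross: Dd × Dd
Punnett square offspring (before lethality): 1 DD, 2 Dd, 1 dd
The DD genotype is lethal (embryos die); surviving offspring: 2 Dd, 1 dd
achondroplastic dwarf: 2 out of 3 → fraction 2/3
Expected count = 2/3 × 111 = 74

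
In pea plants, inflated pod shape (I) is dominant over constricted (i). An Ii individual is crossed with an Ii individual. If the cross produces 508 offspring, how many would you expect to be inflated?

Punnett square for Ii × Ii:
Offspring genotypes: 1 II, 2 Ii, 1 ii
inflated: 3, constricted: 1
inflated: 3 out of 4 → fraction 3/4
Expected count = 3/4 × 508 = 381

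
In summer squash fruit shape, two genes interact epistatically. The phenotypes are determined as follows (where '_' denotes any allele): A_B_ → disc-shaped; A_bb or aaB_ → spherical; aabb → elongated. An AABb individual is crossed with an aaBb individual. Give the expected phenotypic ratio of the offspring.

Cross: AABb × aaBb — consider each gene separately:
A gene: AA × aa → 4 Aa → 4 A_ (out of 4)
B gene: Bb × Bb → 1 BB, 2 Bb, 1 bb → 3 B_ : 1 bb (out of 4)
Genotype classes (out of 4 × 4 = 16): A_B_ = 4×3 = 12; A_bb = 4×1 = 4
Apply the phenotype rules: A_B_ (12) → disc-shaped; A_bb (4) → spherical
Phenotype counts (out of 16): 12 disc-shaped, 4 spherical
Ratio: 3 disc-shaped : 1 spherical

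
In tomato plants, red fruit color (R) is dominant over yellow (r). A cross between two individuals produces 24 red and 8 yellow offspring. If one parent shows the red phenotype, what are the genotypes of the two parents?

Observed offspring: 24 red, 8 yellow
The observed ratio simplifies to 3:1. Yellow (rr) offspring appear, so each parent must contribute one r allele. The parent stated to show red carries R, so it is Rr. The other parent is then either Rr or rr: Rr × rr would give a 1:1 split, whereas Rr × Rr gives 3:1 — matching the data. So both parents are heterozygous (Rr × Rr).
Parent genotypes: Rr × Rr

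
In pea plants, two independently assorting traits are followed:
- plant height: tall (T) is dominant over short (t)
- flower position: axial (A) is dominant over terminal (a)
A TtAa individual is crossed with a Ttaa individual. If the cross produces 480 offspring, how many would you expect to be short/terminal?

Dihybrid cross TtAa × Ttaa — consider each gene separately:
plant height: Tt × Tt → 1 TT, 2 Tt, 1 tt → 3 T_ : 1 tt (out of 4)
flower position: Aa × aa → 2 Aa, 2 aa → 2 A_ : 2 aa (out of 4)
Combine (counts out of 4 × 4 = 16): tall/axial (T_A_) = 3×2 = 6; tall/terminal (T_aa) = 3×2 = 6; short/axial (ttA_) = 1×2 = 2; short/terminal (ttaa) = 1×2 = 2
Phenotype counts (out of 16): 6 tall/axial, 6 tall/terminal, 2 short/axial, 2 short/terminal
short/terminal: 2 out of 16 → fraction 1/8
Expected count = 1/8 × 480 = 60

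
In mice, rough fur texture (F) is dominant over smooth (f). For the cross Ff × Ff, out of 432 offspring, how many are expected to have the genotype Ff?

Punnett square for Ff × Ff:
Offspring genotypes: 1 FF, 2 Ff, 1 ff
Total offspring: 4
Count with target: 2
Probability: 2/4 = 1/2
Expected count = 1/2 × 432 = 216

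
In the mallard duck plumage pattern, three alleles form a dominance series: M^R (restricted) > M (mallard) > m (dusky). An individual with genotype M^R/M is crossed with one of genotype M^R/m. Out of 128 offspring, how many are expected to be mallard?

Cross: M^R/M × M^R/m
Allele dominance: M^R > M > m
Offspring genotypes: 1 M^R/M^R, 1 M^R/m, 1 M^R/M, 1 M/m
Phenotype counts: 3 restricted, 1 mallard
mallard: 1 out of 4 → fraction 1/4
Expected count = 1/4 × 128 = 32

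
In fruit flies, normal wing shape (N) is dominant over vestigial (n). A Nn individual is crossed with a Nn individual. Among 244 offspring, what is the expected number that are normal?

Punnett square for Nn × Nn:
Offspring genotypes: 1 NN, 2 Nn, 1 nn
normal: 3, vestigial: 1
normal: 3 out of 4 → fraction 3/4
Expected count = 3/4 × 244 = 183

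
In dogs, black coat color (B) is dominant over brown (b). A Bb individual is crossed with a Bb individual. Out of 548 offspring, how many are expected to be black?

Punnett square for Bb × Bb:
Offspring genotypes: 1 BB, 2 Bb, 1 bb
black: 3, brown: 1
black: 3 out of 4 → fraction 3/4
Expected count = 3/4 × 548 = 411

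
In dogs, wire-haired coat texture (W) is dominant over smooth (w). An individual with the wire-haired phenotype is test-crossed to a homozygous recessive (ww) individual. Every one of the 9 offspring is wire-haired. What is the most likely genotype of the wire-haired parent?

Test cross: ? × ww
All offspring are wire-haired.
If the unknown parent were heterozygous (Ww), about half of 9 offspring would be smooth; none are. The unknown parent is most likely homozygous dominant (WW).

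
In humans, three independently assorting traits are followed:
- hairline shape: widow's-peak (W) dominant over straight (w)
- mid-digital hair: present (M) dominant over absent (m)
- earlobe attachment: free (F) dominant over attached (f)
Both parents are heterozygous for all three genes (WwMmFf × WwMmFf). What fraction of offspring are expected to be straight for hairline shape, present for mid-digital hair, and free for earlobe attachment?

Trihybrid cross: WwMmFf × WwMmFf
Each trait segregates independently with a 3:1 phenotypic ratio, so each gene contributes 3/4 (dominant) or 1/4 (recessive).
Target: straight (hairline shape), present (mid-digital hair), free (earlobe attachment)
Probability = product of independent per-trait probabilities
= 1/4 × 3/4 × 3/4 = 9/64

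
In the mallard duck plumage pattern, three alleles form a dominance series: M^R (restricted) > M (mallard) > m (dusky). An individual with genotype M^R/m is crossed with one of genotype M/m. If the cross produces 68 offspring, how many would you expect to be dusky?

Cross: M^R/m × M/m
Allele dominance: M^R > M > m
Offspring genotypes: 1 M^R/M, 1 M^R/m, 1 M/m, 1 m/m
Phenotype counts: 2 restricted, 1 mallard, 1 dusky
dusky: 1 out of 4 → fraction 1/4
Expected count = 1/4 × 68 = 17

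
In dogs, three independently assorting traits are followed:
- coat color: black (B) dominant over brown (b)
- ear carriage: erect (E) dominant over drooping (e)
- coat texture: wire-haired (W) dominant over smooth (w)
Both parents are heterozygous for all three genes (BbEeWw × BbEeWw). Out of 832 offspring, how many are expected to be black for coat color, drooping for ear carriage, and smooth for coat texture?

Trihybrid cross: BbEeWw × BbEeWw
Each trait segregates independently with a 3:1 phenotypic ratio, so each gene contributes 3/4 (dominant) or 1/4 (recessive).
Target: black (coat color), drooping (ear carriage), smooth (coat texture)
Probability = product of independent per-trait probabilities
= 3/4 × 1/4 × 1/4 = 3/64
Expected count = 3/64 × 832 = 39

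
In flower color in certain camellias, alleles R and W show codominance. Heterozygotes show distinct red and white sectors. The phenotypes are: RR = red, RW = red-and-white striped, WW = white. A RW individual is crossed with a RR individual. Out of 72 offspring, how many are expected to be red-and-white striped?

Punnett square for RW × RR:
Offspring genotypes: 2 RR, 2 RW
Phenotype counts: 2 red, 2 red-and-white striped
red-and-white striped: 2 out of 4 → fraction 1/2
Expected count = 1/2 × 72 = 36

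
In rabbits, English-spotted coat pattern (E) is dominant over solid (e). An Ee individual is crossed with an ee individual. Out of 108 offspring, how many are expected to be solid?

Punnett square for Ee × ee:
Offspring genotypes: 2 Ee, 2 ee
English-spotted: 2, solid: 2
solid: 2 out of 4 → fraction 1/2
Expected count = 1/2 × 108 = 54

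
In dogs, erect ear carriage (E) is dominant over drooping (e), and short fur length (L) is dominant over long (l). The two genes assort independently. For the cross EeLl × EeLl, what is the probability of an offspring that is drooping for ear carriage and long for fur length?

Dihybrid cross EeLl × EeLl — consider each gene separately:
ear carriage: Ee × Ee → 1 EE, 2 Ee, 1 ee → 3 E_ : 1 ee (out of 4)
fur length: Ll × Ll → 1 LL, 2 Ll, 1 ll → 3 L_ : 1 ll (out of 4)
Looking for: drooping (ee) and long (ll)
P(drooping) = 1/4, P(long) = 1/4
P(both) = 1/4 × 1/4 = 1/16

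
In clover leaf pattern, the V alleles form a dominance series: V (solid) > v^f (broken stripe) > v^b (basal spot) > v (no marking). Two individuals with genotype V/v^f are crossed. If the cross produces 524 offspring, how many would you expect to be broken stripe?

Cross: V/v^f × V/v^f
Allele dominance: V > v^f > v^b > v
Offspring genotypes: 1 V/V, 2 V/v^f, 1 v^f/v^f
Phenotype counts: 3 solid, 1 broken stripe
broken stripe: 1 out of 4 → fraction 1/4
Expected count = 1/4 × 524 = 131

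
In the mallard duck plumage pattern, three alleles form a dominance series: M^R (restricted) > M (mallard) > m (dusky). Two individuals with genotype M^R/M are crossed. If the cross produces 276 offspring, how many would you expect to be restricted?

Cross: M^R/M × M^R/M
Allele dominance: M^R > M > m
Offspring genotypes: 1 M^R/M^R, 2 M^R/M, 1 M/M
Phenotype counts: 3 restricted, 1 mallard
restricted: 3 out of 4 → fraction 3/4
Expected count = 3/4 × 276 = 207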